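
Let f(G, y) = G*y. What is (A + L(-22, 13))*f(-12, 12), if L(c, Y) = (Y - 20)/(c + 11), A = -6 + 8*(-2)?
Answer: 33840/11 ≈ 3076.4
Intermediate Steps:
A = -22 (A = -6 - 16 = -22)
L(c, Y) = (-20 + Y)/(11 + c)
(A + L(-22, 13))*f(-12, 12) = (-22 + (-20 + 13)/(11 - 22))*(-12*12) = (-22 - 7/(-11))*(-144) = (-22 - 1/11*(-7))*(-144) = (-22 + 7/11)*(-144) = -235/11*(-144) = 33840/11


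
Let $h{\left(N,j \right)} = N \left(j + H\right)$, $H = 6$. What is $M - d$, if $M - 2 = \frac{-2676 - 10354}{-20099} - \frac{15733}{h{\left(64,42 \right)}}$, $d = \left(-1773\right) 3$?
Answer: $\frac{328264315681}{61744128} \approx 5316.5$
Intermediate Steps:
$d = -5319$
$h{\left(N,j \right)} = N \left(6 + j\right)$ ($h{\left(N,j \right)} = N \left(j + 6\right) = N \left(6 + j\right)$)
$M = - \frac{152701151}{61744128}$ ($M = 2 - \left(15733 \frac{1}{64 \left(6 + 42\right)} - \frac{-2676 - 10354}{-20099}\right) = 2 - \left(- \frac{13030}{20099} + \frac{15733}{64 \cdot 48}\right) = 2 + \left(\frac{13030}{20099} - \frac{15733}{3072}\right) = 2 - \frac{276189407}{61744128} = - \frac{152701151}{61744128} \approx -2.4731$)
$M - d = - \frac{152701151}{61744128} - -5319 = - \frac{152701151}{61744128} + 5319 = \frac{328264315681}{61744128}$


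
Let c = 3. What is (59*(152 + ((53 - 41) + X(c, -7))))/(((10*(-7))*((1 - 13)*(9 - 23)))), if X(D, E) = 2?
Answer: -4897/5880 ≈ -0.83282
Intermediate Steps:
(59*(152 + ((53 - 41) + X(c, -7))))/(((10*(-7))*((1 - 13)*(9 - 23)))) = (59*(152 + ((53 - 41) + 2)))/(((10*(-7))*((1 - 13)*(9 - 23)))) = (59*(152 + (12 + 2)))/((-(-840)*(-14))) = (59*(152 + 14))/((-70*168)) = (59*166)/(-11760) = 9794*(-1/11760) = -4897/5880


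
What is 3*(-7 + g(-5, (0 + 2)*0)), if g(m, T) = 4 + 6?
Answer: 9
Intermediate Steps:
g(m, T) = 10
3*(-7 + g(-5, (0 + 2)*0)) = 3*(-7 + 10) = 3*3 = 9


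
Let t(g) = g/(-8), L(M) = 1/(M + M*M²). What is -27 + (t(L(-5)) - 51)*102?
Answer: -2719029/520 ≈ -5228.9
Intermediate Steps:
L(M) = 1/(M + M³)
t(g) = -g/8 (t(g) = g*(-⅛) = -g/8)
-27 + (t(L(-5)) - 51)*102 = -27 + (-1/(8*(-5 + (-5)³)) - 51)*102 = -27 + (-1/(8*(-5 - 125)) - 51)*102 = -27 + (-⅛/(-130) - 51)*102 = -27 + (-⅛*(-1/130) - 51)*102 = -27 + (1/1040 - 51)*102 = -27 - 53039/1040*102 = -27 - 2704989/520 = -2719029/520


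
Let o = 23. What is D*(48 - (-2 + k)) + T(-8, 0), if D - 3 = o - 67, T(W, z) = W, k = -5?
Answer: -2263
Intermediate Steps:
D = -41 (D = 3 + (23 - 67) = 3 - 44 = -41)
D*(48 - (-2 + k)) + T(-8, 0) = -41*(48 - (-2 - 5)) - 8 = -41*(48 - 1*(-7)) - 8 = -41*(48 + 7) - 8 = -41*55 - 8 = -2255 - 8 = -2263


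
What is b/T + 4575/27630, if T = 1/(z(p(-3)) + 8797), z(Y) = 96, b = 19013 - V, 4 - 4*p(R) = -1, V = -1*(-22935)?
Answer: -64245913027/1842 ≈ -3.4878e+7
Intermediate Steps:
V = 22935
p(R) = 5/4 (p(R) = 1 - ¼*(-1) = 1 + ¼ = 5/4)
b = -3922 (b = 19013 - 1*22935 = 19013 - 22935 = -3922)
T = 1/8893 (T = 1/(96 + 8797) = 1/8893 ≈ 0.00011245)
b/T + 4575/27630 = -3922/1/8893 + 4575/27630 = -3922*8893 + 4575*(1/27630) = -34878346 + 305/1842 = -64245913027/1842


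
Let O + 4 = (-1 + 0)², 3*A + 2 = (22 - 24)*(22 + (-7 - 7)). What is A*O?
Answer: 18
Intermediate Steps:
A = -6 (A = -⅔ + ((22 - 24)*(22 + (-7 - 7)))/3 = -⅔ + (-2*(22 - 14))/3 = -⅔ + (-2*8)/3 = -⅔ + (⅓)*(-16) = -⅔ - 16/3 = -6)
O = -3 (O = -4 + (-1 + 0)² = -4 + (-1)² = -4 + 1 = -3)
A*O = -6*(-3) = 18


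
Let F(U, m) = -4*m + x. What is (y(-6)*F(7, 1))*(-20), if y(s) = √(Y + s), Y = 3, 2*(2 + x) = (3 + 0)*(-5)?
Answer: 270*I*√3 ≈ 467.65*I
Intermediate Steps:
x = -19/2 (x = -2 + ((3 + 0)*(-5))/2 = -2 + (3*(-5))/2 = -2 + (½)*(-15) = -2 - 15/2 = -19/2 ≈ -9.5000)
F(U, m) = -19/2 - 4*m (F(U, m) = -4*m - 19/2 = -19/2 - 4*m)
y(s) = √(3 + s)
(y(-6)*F(7, 1))*(-20) = (√(3 - 6)*(-19/2 - 4*1))*(-20) = (√(-3)*(-19/2 - 4))*(-20) = ((I*√3)*(-27/2))*(-20) = -27*I*√3/2*(-20) = 270*I*√3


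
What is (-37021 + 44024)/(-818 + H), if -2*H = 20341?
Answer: -14006/21977 ≈ -0.63730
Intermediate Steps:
H = -20341/2 (H = -½*20341 = -20341/2 ≈ -10171.)
(-37021 + 44024)/(-818 + H) = (-37021 + 44024)/(-818 - 20341/2) = 7003/(-21977/2) = 7003*(-2/21977) = -14006/21977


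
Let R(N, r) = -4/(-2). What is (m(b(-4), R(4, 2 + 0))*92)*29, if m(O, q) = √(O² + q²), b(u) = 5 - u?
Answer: 2668*√85 ≈ 24598.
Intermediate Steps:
R(N, r) = 2 (R(N, r) = -4*(-½) = 2)
(m(b(-4), R(4, 2 + 0))*92)*29 = (√((5 - 1*(-4))² + 2²)*92)*29 = (√((5 + 4)² + 4)*92)*29 = (√(9² + 4)*92)*29 = (√(81 + 4)*92)*29 = (√85*92)*29 = (92*√85)*29 = 2668*√85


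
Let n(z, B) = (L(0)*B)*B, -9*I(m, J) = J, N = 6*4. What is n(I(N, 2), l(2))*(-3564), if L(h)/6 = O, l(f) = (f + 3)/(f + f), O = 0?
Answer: 0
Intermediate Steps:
N = 24
I(m, J) = -J/9
l(f) = (3 + f)/(2*f) (l(f) = (3 + f)/((2*f)) = (3 + f)*(1/(2*f)) = (3 + f)/(2*f))
L(h) = 0 (L(h) = 6*0 = 0)
n(z, B) = 0 (n(z, B) = (0*B)*B = 0*B = 0)
n(I(N, 2), l(2))*(-3564) = 0*(-3564) = 0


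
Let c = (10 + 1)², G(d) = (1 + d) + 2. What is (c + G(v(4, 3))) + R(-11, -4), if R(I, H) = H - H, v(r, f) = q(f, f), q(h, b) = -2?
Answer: 122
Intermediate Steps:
v(r, f) = -2
R(I, H) = 0
G(d) = 3 + d
c = 121 (c = 11² = 121)
(c + G(v(4, 3))) + R(-11, -4) = (121 + (3 - 2)) + 0 = (121 + 1) + 0 = 122 + 0 = 122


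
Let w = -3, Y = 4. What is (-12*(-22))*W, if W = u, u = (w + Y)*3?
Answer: 792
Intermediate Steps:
u = 3 (u = (-3 + 4)*3 = 1*3 = 3)
W = 3
(-12*(-22))*W = -12*(-22)*3 = 264*3 = 792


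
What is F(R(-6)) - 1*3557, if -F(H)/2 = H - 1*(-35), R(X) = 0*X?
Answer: -3627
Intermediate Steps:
R(X) = 0
F(H) = -70 - 2*H (F(H) = -2*(H - 1*(-35)) = -2*(H + 35) = -2*(35 + H) = -70 - 2*H)
F(R(-6)) - 1*3557 = (-70 - 2*0) - 1*3557 = (-70 + 0) - 3557 = -70 - 3557 = -3627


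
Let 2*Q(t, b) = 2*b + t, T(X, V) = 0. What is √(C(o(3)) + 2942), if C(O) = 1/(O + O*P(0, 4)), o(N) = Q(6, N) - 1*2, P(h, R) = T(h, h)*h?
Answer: √11769/2 ≈ 54.242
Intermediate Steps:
Q(t, b) = b + t/2 (Q(t, b) = (2*b + t)/2 = (t + 2*b)/2 = b + t/2)
P(h, R) = 0 (P(h, R) = 0*h = 0)
o(N) = 1 + N (o(N) = (N + (½)*6) - 1*2 = (N + 3) - 2 = (3 + N) - 2 = 1 + N)
C(O) = 1/O (C(O) = 1/(O + O*0) = 1/(O + 0) = 1/O)
√(C(o(3)) + 2942) = √(1/(1 + 3) + 2942) = √(1/4 + 2942) = √(¼ + 2942) = √(11769/4) = √11769/2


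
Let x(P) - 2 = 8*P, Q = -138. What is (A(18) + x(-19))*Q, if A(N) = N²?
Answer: -24012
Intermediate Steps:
x(P) = 2 + 8*P
(A(18) + x(-19))*Q = (18² + (2 + 8*(-19)))*(-138) = (324 + (2 - 152))*(-138) = (324 - 150)*(-138) = 174*(-138) = -24012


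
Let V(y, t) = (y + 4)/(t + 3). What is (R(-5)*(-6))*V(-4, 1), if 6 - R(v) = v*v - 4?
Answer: 0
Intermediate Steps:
V(y, t) = (4 + y)/(3 + t)
R(v) = 10 - v**2 (R(v) = 6 - (v*v - 4) = 6 - (v**2 - 4) = 6 - (-4 + v**2) = 6 + (4 - v**2) = 10 - v**2)
(R(-5)*(-6))*V(-4, 1) = ((10 - 1*(-5)**2)*(-6))*((4 - 4)/(3 + 1)) = ((10 - 1*25)*(-6))*(0/4) = ((10 - 25)*(-6))*((1/4)*0) = -15*(-6)*0 = 90*0 = 0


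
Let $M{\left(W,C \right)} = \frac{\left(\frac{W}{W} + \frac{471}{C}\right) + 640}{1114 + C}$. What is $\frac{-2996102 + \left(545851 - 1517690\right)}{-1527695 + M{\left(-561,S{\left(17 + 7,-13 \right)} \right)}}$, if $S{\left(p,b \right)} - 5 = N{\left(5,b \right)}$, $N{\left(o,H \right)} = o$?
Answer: $\frac{44599656840}{17171284919} \approx 2.5973$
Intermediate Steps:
$S{\left(p,b \right)} = 10$ ($S{\left(p,b \right)} = 5 + 5 = 10$)
$M{\left(W,C \right)} = \frac{641 + \frac{471}{C}}{1114 + C}$ ($M{\left(W,C \right)} = \frac{\left(1 + \frac{471}{C}\right) + 640}{1114 + C} = \frac{641 + \frac{471}{C}}{1114 + C}$)
$\frac{-2996102 + \left(545851 - 1517690\right)}{-1527695 + M{\left(-561,S{\left(17 + 7,-13 \right)} \right)}} = \frac{-2996102 + \left(545851 - 1517690\right)}{-1527695 + \frac{471 + 641 \cdot 10}{10 \left(1114 + 10\right)}} = \frac{-2996102 + \left(545851 - 1517690\right)}{-1527695 + \frac{471 + 6410}{10 \cdot 1124}} = \frac{-2996102 - 971839}{-1527695 + \frac{1}{10} \cdot \frac{1}{1124} \cdot 6881} = - \frac{3967941}{-1527695 + \frac{6881}{11240}} = - \frac{3967941}{- \frac{17171284919}{11240}} = \left(-3967941\right) \left(- \frac{11240}{17171284919}\right) = \frac{44599656840}{17171284919}$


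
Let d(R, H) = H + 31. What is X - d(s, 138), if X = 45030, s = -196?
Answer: 44861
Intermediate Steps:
d(R, H) = 31 + H
X - d(s, 138) = 45030 - (31 + 138) = 45030 - 1*169 = 45030 - 169 = 44861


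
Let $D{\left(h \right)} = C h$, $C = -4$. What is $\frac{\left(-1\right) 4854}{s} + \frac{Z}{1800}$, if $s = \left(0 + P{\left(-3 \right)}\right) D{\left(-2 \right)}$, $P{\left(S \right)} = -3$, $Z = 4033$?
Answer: $\frac{368083}{1800} \approx 204.49$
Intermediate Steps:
$D{\left(h \right)} = - 4 h$
$s = -24$ ($s = \left(0 - 3\right) \left(\left(-4\right) \left(-2\right)\right) = \left(-3\right) 8 = -24$)
$\frac{\left(-1\right) 4854}{s} + \frac{Z}{1800} = \frac{\left(-1\right) 4854}{-24} + \frac{4033}{1800} = \left(-4854\right) \left(- \frac{1}{24}\right) + 4033 \cdot \frac{1}{1800} = \frac{809}{4} + \frac{4033}{1800} = \frac{368083}{1800}$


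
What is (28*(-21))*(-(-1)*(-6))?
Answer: 3528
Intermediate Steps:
(28*(-21))*(-(-1)*(-6)) = -(-588)*6 = -588*(-6) = 3528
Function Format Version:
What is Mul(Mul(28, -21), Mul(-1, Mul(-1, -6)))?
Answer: 3528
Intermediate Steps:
Mul(Mul(28, -21), Mul(-1, Mul(-1, -6))) = Mul(-588, Mul(-1, 6)) = Mul(-588, -6) = 3528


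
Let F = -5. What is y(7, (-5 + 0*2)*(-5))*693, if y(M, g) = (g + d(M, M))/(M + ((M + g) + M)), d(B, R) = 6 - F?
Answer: 12474/23 ≈ 542.35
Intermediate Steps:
d(B, R) = 11 (d(B, R) = 6 - 1*(-5) = 6 + 5 = 11)
y(M, g) = (11 + g)/(g + 3*M) (y(M, g) = (g + 11)/(M + ((M + g) + M)) = (11 + g)/(M + (g + 2*M)) = (11 + g)/(g + 3*M))
y(7, (-5 + 0*2)*(-5))*693 = ((11 + (-5 + 0*2)*(-5))/((-5 + 0*2)*(-5) + 3*7))*693 = ((11 + (-5 + 0)*(-5))/((-5 + 0)*(-5) + 21))*693 = ((11 - 5*(-5))/(-5*(-5) + 21))*693 = ((11 + 25)/(25 + 21))*693 = (36/46)*693 = ((1/46)*36)*693 = (18/23)*693 = 12474/23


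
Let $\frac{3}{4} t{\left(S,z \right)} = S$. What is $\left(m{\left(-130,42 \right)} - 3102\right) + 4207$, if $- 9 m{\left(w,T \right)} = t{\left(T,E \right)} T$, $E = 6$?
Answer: $\frac{2531}{3} \approx 843.67$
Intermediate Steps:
$t{\left(S,z \right)} = \frac{4 S}{3}$
$m{\left(w,T \right)} = - \frac{4 T^{2}}{27}$ ($m{\left(w,T \right)} = - \frac{\frac{4 T}{3} T}{9} = - \frac{\frac{4}{3} T^{2}}{9} = - \frac{4 T^{2}}{27}$)
$\left(m{\left(-130,42 \right)} - 3102\right) + 4207 = \left(- \frac{4 \cdot 42^{2}}{27} - 3102\right) + 4207 = \left(\left(- \frac{4}{27}\right) 1764 - 3102\right) + 4207 = \left(- \frac{784}{3} - 3102\right) + 4207 = - \frac{10090}{3} + 4207 = \frac{2531}{3}$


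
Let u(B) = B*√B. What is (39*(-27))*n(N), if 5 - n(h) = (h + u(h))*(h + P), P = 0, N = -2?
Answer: -1053 + 4212*I*√2 ≈ -1053.0 + 5956.7*I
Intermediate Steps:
u(B) = B^(3/2)
n(h) = 5 - h*(h + h^(3/2)) (n(h) = 5 - (h + h^(3/2))*(h + 0) = 5 - (h + h^(3/2))*h = 5 - h*(h + h^(3/2)))
(39*(-27))*n(N) = (39*(-27))*(5 - 1*(-2)² - (-2)^(5/2)) = -1053*(5 - 1*4 - 4*I*√2) = -1053*(5 - 4 - 4*I*√2) = -1053*(1 - 4*I*√2) = -1053 + 4212*I*√2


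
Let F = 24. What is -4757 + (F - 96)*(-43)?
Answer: -1661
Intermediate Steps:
-4757 + (F - 96)*(-43) = -4757 + (24 - 96)*(-43) = -4757 - 72*(-43) = -4757 + 3096 = -1661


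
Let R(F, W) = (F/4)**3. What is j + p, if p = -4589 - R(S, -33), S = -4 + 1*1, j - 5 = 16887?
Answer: 787419/64 ≈ 12303.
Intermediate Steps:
j = 16892 (j = 5 + 16887 = 16892)
S = -3 (S = -4 + 1 = -3)
R(F, W) = F**3/64 (R(F, W) = (F*(1/4))**3 = (F/4)**3 = F**3/64)
p = -293669/64 (p = -4589 - (-3)**3/64 = -4589 - (-27)/64 = -4589 - 1*(-27/64) = -4589 + 27/64 = -293669/64 ≈ -4588.6)
j + p = 16892 - 293669/64 = 787419/64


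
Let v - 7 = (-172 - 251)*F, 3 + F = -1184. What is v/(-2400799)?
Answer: -502108/2400799 ≈ -0.20914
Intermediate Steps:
F = -1187 (F = -3 - 1184 = -1187)
v = 502108 (v = 7 + (-172 - 251)*(-1187) = 7 - 423*(-1187) = 7 + 502101 = 502108)
v/(-2400799) = 502108/(-2400799) = 502108*(-1/2400799) = -502108/2400799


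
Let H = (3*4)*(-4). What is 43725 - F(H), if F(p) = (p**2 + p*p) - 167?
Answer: 39284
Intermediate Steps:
H = -48 (H = 12*(-4) = -48)
F(p) = -167 + 2*p**2 (F(p) = (p**2 + p**2) - 167 = 2*p**2 - 167 = -167 + 2*p**2)
43725 - F(H) = 43725 - (-167 + 2*(-48)**2) = 43725 - (-167 + 2*2304) = 43725 - (-167 + 4608) = 43725 - 1*4441 = 43725 - 4441 = 39284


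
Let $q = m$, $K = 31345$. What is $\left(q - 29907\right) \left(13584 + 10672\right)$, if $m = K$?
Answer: $34880128$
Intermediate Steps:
$m = 31345$
$q = 31345$
$\left(q - 29907\right) \left(13584 + 10672\right) = \left(31345 - 29907\right) \left(13584 + 10672\right) = 1438 \cdot 24256 = 34880128$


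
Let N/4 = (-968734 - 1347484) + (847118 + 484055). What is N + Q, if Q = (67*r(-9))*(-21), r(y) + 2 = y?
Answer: -3924703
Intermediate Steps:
r(y) = -2 + y
N = -3940180 (N = 4*((-968734 - 1347484) + (847118 + 484055)) = 4*(-2316218 + 1331173) = 4*(-985045) = -3940180)
Q = 15477 (Q = (67*(-2 - 9))*(-21) = (67*(-11))*(-21) = -737*(-21) = 15477)
N + Q = -3940180 + 15477 = -3924703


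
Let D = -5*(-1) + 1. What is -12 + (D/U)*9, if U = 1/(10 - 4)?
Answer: 312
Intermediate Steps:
D = 6 (D = 5 + 1 = 6)
U = ⅙ (U = 1/6 = ⅙ ≈ 0.16667)
-12 + (D/U)*9 = -12 + (6/(⅙))*9 = -12 + (6*6)*9 = -12 + 36*9 = -12 + 324 = 312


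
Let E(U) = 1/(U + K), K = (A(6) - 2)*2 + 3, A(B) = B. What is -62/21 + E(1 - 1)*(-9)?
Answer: -871/231 ≈ -3.7706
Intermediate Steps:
K = 11 (K = (6 - 2)*2 + 3 = 4*2 + 3 = 8 + 3 = 11)
E(U) = 1/(11 + U) (E(U) = 1/(U + 11) = 1/(11 + U))
-62/21 + E(1 - 1)*(-9) = -62/21 - 9/(11 + (1 - 1)) = -62*1/21 - 9/(11 + 0) = -62/21 - 9/11 = -871/231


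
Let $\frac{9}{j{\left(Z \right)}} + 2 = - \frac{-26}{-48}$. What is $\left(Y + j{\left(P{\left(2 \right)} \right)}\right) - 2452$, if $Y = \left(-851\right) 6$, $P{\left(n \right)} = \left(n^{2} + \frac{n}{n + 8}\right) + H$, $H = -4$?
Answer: $- \frac{461254}{61} \approx -7561.5$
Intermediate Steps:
$P{\left(n \right)} = -4 + n^{2} + \frac{n}{8 + n}$ ($P{\left(n \right)} = \left(n^{2} + \frac{n}{n + 8}\right) - 4 = \left(n^{2} + \frac{n}{8 + n}\right) - 4 = -4 + n^{2} + \frac{n}{8 + n}$)
$Y = -5106$
$j{\left(Z \right)} = - \frac{216}{61}$ ($j{\left(Z \right)} = \frac{9}{-2 - - \frac{26}{-48}} = \frac{9}{-2 - \left(-26\right) \left(- \frac{1}{48}\right)} = \frac{9}{-2 - \frac{13}{24}} = \frac{9}{- \frac{61}{24}} = 9 \left(- \frac{24}{61}\right) = - \frac{216}{61}$)
$\left(Y + j{\left(P{\left(2 \right)} \right)}\right) - 2452 = \left(-5106 - \frac{216}{61}\right) - 2452 = - \frac{311682}{61} - 2452 = - \frac{461254}{61}$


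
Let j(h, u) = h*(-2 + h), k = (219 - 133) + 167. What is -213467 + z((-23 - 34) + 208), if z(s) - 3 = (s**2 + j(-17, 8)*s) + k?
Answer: -141637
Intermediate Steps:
k = 253 (k = 86 + 167 = 253)
z(s) = 256 + s**2 + 323*s (z(s) = 3 + ((s**2 + (-17*(-2 - 17))*s) + 253) = 3 + ((s**2 + (-17*(-19))*s) + 253) = 3 + ((s**2 + 323*s) + 253) = 3 + (253 + s**2 + 323*s) = 256 + s**2 + 323*s)
-213467 + z((-23 - 34) + 208) = -213467 + (256 + ((-23 - 34) + 208)**2 + 323*((-23 - 34) + 208)) = -213467 + (256 + (-57 + 208)**2 + 323*(-57 + 208)) = -213467 + (256 + 151**2 + 323*151) = -213467 + (256 + 22801 + 48773) = -213467 + 71830 = -141637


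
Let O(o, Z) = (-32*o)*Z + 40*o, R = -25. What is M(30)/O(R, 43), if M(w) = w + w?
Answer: 3/1670 ≈ 0.0017964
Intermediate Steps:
M(w) = 2*w
O(o, Z) = 40*o - 32*Z*o (O(o, Z) = -32*Z*o + 40*o = 40*o - 32*Z*o)
M(30)/O(R, 43) = (2*30)/((8*(-25)*(5 - 4*43))) = 60/((8*(-25)*(5 - 172))) = 60/((8*(-25)*(-167))) = 60/33400 = 60*(1/33400) = 3/1670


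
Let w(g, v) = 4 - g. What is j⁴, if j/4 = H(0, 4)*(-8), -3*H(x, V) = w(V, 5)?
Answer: 0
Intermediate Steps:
H(x, V) = -4/3 + V/3 (H(x, V) = -(4 - V)/3 = -4/3 + V/3)
j = 0 (j = 4*((-4/3 + (⅓)*4)*(-8)) = 4*((-4/3 + 4/3)*(-8)) = 4*(0*(-8)) = 4*0 = 0)
j⁴ = 0⁴ = 0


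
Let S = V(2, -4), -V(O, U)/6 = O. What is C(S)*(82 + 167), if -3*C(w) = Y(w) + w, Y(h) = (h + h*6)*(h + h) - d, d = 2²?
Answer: -166000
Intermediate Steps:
d = 4
Y(h) = -4 + 14*h² (Y(h) = (h + h*6)*(h + h) - 1*4 = (h + 6*h)*(2*h) - 4 = (7*h)*(2*h) - 4 = 14*h² - 4 = -4 + 14*h²)
V(O, U) = -6*O
S = -12 (S = -6*2 = -12)
C(w) = 4/3 - 14*w²/3 - w/3 (C(w) = -((-4 + 14*w²) + w)/3 = -(-4 + w + 14*w²)/3 = 4/3 - 14*w²/3 - w/3)
C(S)*(82 + 167) = (4/3 - 14/3*(-12)² - ⅓*(-12))*(82 + 167) = (4/3 - 14/3*144 + 4)*249 = (4/3 - 672 + 4)*249 = -2000/3*249 = -166000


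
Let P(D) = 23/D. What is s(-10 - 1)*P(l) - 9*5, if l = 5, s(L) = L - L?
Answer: -45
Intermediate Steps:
s(L) = 0
s(-10 - 1)*P(l) - 9*5 = 0*(23/5) - 9*5 = 0*(23*(⅕)) - 45 = 0*(23/5) - 45 = 0 - 45 = -45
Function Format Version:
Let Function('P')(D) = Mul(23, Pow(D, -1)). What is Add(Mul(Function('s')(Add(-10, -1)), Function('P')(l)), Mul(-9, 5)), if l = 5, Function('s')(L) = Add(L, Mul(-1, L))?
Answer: -45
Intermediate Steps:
Function('s')(L) = 0
Add(Mul(Function('s')(Add(-10, -1)), Function('P')(l)), Mul(-9, 5)) = Add(Mul(0, Mul(23, Pow(5, -1))), Mul(-9, 5)) = Add(Mul(0, Mul(23, Rational(1, 5))), -45) = Add(Mul(0, Rational(23, 5)), -45) = Add(0, -45) = -45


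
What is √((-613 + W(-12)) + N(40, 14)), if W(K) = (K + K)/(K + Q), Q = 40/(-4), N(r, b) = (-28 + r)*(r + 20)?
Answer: √13079/11 ≈ 10.397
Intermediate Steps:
N(r, b) = (-28 + r)*(20 + r)
Q = -10 (Q = 40*(-¼) = -10)
W(K) = 2*K/(-10 + K) (W(K) = (K + K)/(K - 10) = (2*K)/(-10 + K) = 2*K/(-10 + K))
√((-613 + W(-12)) + N(40, 14)) = √((-613 + 2*(-12)/(-10 - 12)) + (-560 + 40² - 8*40)) = √((-613 + 2*(-12)/(-22)) + (-560 + 1600 - 320)) = √((-613 + 2*(-12)*(-1/22)) + 720) = √((-613 + 12/11) + 720) = √(-6731/11 + 720) = √(1189/11) = √13079/11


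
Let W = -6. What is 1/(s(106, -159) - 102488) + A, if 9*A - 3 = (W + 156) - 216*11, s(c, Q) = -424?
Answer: -25419265/102912 ≈ -247.00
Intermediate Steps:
A = -247 (A = 1/3 + ((-6 + 156) - 216*11)/9 = 1/3 + (150 - 2376)/9 = 1/3 + (1/9)*(-2226) = 1/3 - 742/3 = -247)
1/(s(106, -159) - 102488) + A = 1/(-424 - 102488) - 247 = 1/(-102912) - 247 = -1/102912 - 247 = -25419265/102912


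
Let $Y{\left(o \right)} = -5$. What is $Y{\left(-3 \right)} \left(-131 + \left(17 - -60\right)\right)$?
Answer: $270$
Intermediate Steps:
$Y{\left(-3 \right)} \left(-131 + \left(17 - -60\right)\right) = - 5 \left(-131 + \left(17 - -60\right)\right) = - 5 \left(-131 + \left(17 + 60\right)\right) = - 5 \left(-131 + 77\right) = \left(-5\right) \left(-54\right) = 270$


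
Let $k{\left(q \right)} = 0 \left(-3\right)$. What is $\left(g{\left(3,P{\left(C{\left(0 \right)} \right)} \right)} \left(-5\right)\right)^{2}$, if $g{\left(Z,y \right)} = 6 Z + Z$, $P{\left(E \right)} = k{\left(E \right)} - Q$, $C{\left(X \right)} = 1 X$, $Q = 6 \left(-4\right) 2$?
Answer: $11025$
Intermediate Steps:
$k{\left(q \right)} = 0$
$Q = -48$ ($Q = \left(-24\right) 2 = -48$)
$C{\left(X \right)} = X$
$P{\left(E \right)} = 48$ ($P{\left(E \right)} = 0 - -48 = 0 + 48 = 48$)
$g{\left(Z,y \right)} = 7 Z$
$\left(g{\left(3,P{\left(C{\left(0 \right)} \right)} \right)} \left(-5\right)\right)^{2} = \left(7 \cdot 3 \left(-5\right)\right)^{2} = \left(21 \left(-5\right)\right)^{2} = \left(-105\right)^{2} = 11025$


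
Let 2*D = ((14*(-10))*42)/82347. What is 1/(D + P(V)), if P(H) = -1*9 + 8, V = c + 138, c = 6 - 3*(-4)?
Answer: -27449/28429 ≈ -0.96553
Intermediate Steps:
c = 18 (c = 6 + 12 = 18)
V = 156 (V = 18 + 138 = 156)
D = -980/27449 (D = (((14*(-10))*42)/82347)/2 = (-140*42*(1/82347))/2 = (-5880*1/82347)/2 = (1/2)*(-1960/27449) = -980/27449 ≈ -0.035703)
P(H) = -1 (P(H) = -9 + 8 = -1)
1/(D + P(V)) = 1/(-980/27449 - 1) = 1/(-28429/27449) = -27449/28429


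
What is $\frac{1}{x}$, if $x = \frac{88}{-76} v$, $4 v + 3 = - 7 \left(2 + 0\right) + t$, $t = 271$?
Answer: $- \frac{19}{1397} \approx -0.013601$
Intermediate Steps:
$v = \frac{127}{2}$ ($v = - \frac{3}{4} + \frac{- 7 \left(2 + 0\right) + 271}{4} = - \frac{3}{4} + \frac{\left(-7\right) 2 + 271}{4} = - \frac{3}{4} + \frac{-14 + 271}{4} = - \frac{3}{4} + \frac{1}{4} \cdot 257 = - \frac{3}{4} + \frac{257}{4} = \frac{127}{2} \approx 63.5$)
$x = - \frac{1397}{19}$ ($x = \frac{88}{-76} \cdot \frac{127}{2} = 88 \left(- \frac{1}{76}\right) \frac{127}{2} = \left(- \frac{22}{19}\right) \frac{127}{2} = - \frac{1397}{19} \approx -73.526$)
$\frac{1}{x} = \frac{1}{- \frac{1397}{19}} = - \frac{19}{1397}$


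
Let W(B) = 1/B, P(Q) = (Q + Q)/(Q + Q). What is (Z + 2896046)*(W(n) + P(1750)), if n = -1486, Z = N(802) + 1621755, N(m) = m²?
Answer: 7664092425/1486 ≈ 5.1575e+6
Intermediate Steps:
Z = 2264959 (Z = 802² + 1621755 = 643204 + 1621755 = 2264959)
P(Q) = 1 (P(Q) = (2*Q)/((2*Q)) = (2*Q)*(1/(2*Q)) = 1)
(Z + 2896046)*(W(n) + P(1750)) = (2264959 + 2896046)*(1/(-1486) + 1) = 5161005*(-1/1486 + 1) = 5161005*(1485/1486) = 7664092425/1486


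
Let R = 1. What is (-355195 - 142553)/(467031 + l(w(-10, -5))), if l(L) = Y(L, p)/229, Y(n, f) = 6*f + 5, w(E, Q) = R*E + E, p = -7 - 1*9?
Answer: -28496073/26737502 ≈ -1.0658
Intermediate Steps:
p = -16 (p = -7 - 9 = -16)
w(E, Q) = 2*E (w(E, Q) = 1*E + E = E + E = 2*E)
Y(n, f) = 5 + 6*f
l(L) = -91/229 (l(L) = (5 + 6*(-16))/229 = (5 - 96)*(1/229) = -91*1/229 = -91/229)
(-355195 - 142553)/(467031 + l(w(-10, -5))) = (-355195 - 142553)/(467031 - 91/229) = -497748/106950008/229 = -497748*229/106950008 = -28496073/26737502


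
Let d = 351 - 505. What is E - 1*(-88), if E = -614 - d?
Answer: -372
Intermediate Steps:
d = -154
E = -460 (E = -614 - 1*(-154) = -614 + 154 = -460)
E - 1*(-88) = -460 - 1*(-88) = -460 + 88 = -372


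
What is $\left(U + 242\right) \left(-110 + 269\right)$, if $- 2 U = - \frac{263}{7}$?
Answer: $\frac{580509}{14} \approx 41465.0$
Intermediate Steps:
$U = \frac{263}{14}$ ($U = - \frac{\left(-263\right) \frac{1}{7}}{2} = \left(- \frac{1}{2}\right) \left(- \frac{263}{7}\right) = \frac{263}{14} \approx 18.786$)
$\left(U + 242\right) \left(-110 + 269\right) = \left(\frac{263}{14} + 242\right) \left(-110 + 269\right) = \frac{3651}{14} \cdot 159 = \frac{580509}{14}$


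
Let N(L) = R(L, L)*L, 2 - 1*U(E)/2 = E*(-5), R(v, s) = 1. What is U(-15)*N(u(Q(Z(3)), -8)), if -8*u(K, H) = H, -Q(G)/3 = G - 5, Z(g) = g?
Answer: -146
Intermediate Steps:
Q(G) = 15 - 3*G (Q(G) = -3*(G - 5) = -3*(-5 + G) = 15 - 3*G)
u(K, H) = -H/8
U(E) = 4 + 10*E (U(E) = 4 - 2*E*(-5) = 4 - (-10)*E = 4 + 10*E)
N(L) = L (N(L) = 1*L = L)
U(-15)*N(u(Q(Z(3)), -8)) = (4 + 10*(-15))*(-1/8*(-8)) = (4 - 150)*1 = -146*1 = -146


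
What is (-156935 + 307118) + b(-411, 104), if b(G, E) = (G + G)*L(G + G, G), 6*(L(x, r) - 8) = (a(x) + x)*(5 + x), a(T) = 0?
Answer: -91862031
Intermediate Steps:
L(x, r) = 8 + x*(5 + x)/6 (L(x, r) = 8 + ((0 + x)*(5 + x))/6 = 8 + (x*(5 + x))/6 = 8 + x*(5 + x)/6)
b(G, E) = 2*G*(8 + 2*G**2/3 + 5*G/3) (b(G, E) = (G + G)*(8 + (G + G)**2/6 + 5*(G + G)/6) = (2*G)*(8 + (2*G)**2/6 + 5*(2*G)/6) = (2*G)*(8 + (4*G**2)/6 + 5*G/3) = (2*G)*(8 + 2*G**2/3 + 5*G/3) = 2*G*(8 + 2*G**2/3 + 5*G/3))
(-156935 + 307118) + b(-411, 104) = (-156935 + 307118) + (2/3)*(-411)*(24 + 2*(-411)**2 + 5*(-411)) = 150183 + (2/3)*(-411)*(24 + 2*168921 - 2055) = 150183 + (2/3)*(-411)*(24 + 337842 - 2055) = 150183 + (2/3)*(-411)*335811 = 150183 - 92012214 = -91862031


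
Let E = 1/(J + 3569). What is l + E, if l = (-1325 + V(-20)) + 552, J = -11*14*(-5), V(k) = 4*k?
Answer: -3701166/4339 ≈ -853.00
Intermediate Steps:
J = 770 (J = -154*(-5) = 770)
l = -853 (l = (-1325 + 4*(-20)) + 552 = (-1325 - 80) + 552 = -1405 + 552 = -853)
E = 1/4339 (E = 1/(770 + 3569) = 1/4339 ≈ 0.00023047)
l + E = -853 + 1/4339 = -3701166/4339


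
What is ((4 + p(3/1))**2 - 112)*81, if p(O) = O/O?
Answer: -7047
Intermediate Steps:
p(O) = 1
((4 + p(3/1))**2 - 112)*81 = ((4 + 1)**2 - 112)*81 = (5**2 - 112)*81 = (25 - 112)*81 = -87*81 = -7047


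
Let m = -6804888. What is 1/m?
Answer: -1/6804888 ≈ -1.4695e-7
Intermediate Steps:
1/m = 1/(-6804888) = -1/6804888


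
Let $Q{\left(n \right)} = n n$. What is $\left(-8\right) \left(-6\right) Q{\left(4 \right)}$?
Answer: $768$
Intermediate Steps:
$Q{\left(n \right)} = n^{2}$
$\left(-8\right) \left(-6\right) Q{\left(4 \right)} = \left(-8\right) \left(-6\right) 4^{2} = 48 \cdot 16 = 768$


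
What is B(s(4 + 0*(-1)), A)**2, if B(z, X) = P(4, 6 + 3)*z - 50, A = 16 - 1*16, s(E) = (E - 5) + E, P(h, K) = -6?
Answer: 4624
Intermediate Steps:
s(E) = -5 + 2*E (s(E) = (-5 + E) + E = -5 + 2*E)
A = 0 (A = 16 - 16 = 0)
B(z, X) = -50 - 6*z (B(z, X) = -6*z - 50 = -50 - 6*z)
B(s(4 + 0*(-1)), A)**2 = (-50 - 6*(-5 + 2*(4 + 0*(-1))))**2 = (-50 - 6*(-5 + 2*(4 + 0)))**2 = (-50 - 6*(-5 + 2*4))**2 = (-50 - 6*(-5 + 8))**2 = (-50 - 6*3)**2 = (-50 - 18)**2 = (-68)**2 = 4624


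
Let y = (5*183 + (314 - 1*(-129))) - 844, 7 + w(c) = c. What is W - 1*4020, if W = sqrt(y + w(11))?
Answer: -4020 + sqrt(518) ≈ -3997.2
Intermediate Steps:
w(c) = -7 + c
y = 514 (y = (915 + (314 + 129)) - 844 = (915 + 443) - 844 = 1358 - 844 = 514)
W = sqrt(518) (W = sqrt(514 + (-7 + 11)) = sqrt(514 + 4) = sqrt(518) ≈ 22.760)
W - 1*4020 = sqrt(518) - 1*4020 = sqrt(518) - 4020 = -4020 + sqrt(518)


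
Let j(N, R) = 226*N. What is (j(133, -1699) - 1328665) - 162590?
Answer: -1461197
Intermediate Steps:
(j(133, -1699) - 1328665) - 162590 = (226*133 - 1328665) - 162590 = (30058 - 1328665) - 162590 = -1298607 - 162590 = -1461197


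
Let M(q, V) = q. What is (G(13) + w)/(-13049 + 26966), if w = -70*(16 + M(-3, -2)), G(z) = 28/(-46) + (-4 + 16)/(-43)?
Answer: -900868/13763913 ≈ -0.065451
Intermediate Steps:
G(z) = -878/989 (G(z) = 28*(-1/46) + 12*(-1/43) = -14/23 - 12/43 = -878/989)
w = -910 (w = -70*(16 - 3) = -70*13 = -910)
(G(13) + w)/(-13049 + 26966) = (-878/989 - 910)/(-13049 + 26966) = -900868/989/13917 = -900868/989*1/13917 = -900868/13763913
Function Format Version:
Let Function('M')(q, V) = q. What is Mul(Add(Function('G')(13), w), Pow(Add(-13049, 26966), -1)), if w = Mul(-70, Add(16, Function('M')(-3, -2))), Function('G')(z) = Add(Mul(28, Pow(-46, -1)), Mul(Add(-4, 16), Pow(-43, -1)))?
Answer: Rational(-900868, 13763913) ≈ -0.065451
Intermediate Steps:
Function('G')(z) = Rational(-878, 989) (Function('G')(z) = Add(Mul(28, Rational(-1, 46)), Mul(12, Rational(-1, 43))) = Add(Rational(-14, 23), Rational(-12, 43)) = Rational(-878, 989))
w = -910 (w = Mul(-70, Add(16, -3)) = Mul(-70, 13) = -910)
Mul(Add(Function('G')(13), w), Pow(Add(-13049, 26966), -1)) = Mul(Add(Rational(-878, 989), -910), Pow(Add(-13049, 26966), -1)) = Mul(Rational(-900868, 989), Pow(13917, -1)) = Mul(Rational(-900868, 989), Rational(1, 13917)) = Rational(-900868, 13763913)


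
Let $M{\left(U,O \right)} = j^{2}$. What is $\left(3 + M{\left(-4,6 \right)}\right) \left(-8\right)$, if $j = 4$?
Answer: $-152$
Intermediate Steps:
$M{\left(U,O \right)} = 16$ ($M{\left(U,O \right)} = 4^{2} = 16$)
$\left(3 + M{\left(-4,6 \right)}\right) \left(-8\right) = \left(3 + 16\right) \left(-8\right) = 19 \left(-8\right) = -152$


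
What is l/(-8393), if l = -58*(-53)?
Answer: -3074/8393 ≈ -0.36626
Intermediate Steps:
l = 3074
l/(-8393) = 3074/(-8393) = 3074*(-1/8393) = -3074/8393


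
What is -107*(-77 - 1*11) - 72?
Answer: 9344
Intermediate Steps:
-107*(-77 - 1*11) - 72 = -107*(-77 - 11) - 72 = -107*(-88) - 72 = 9416 - 72 = 9344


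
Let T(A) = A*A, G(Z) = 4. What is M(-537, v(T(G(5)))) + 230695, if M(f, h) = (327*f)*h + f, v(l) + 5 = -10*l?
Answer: 29203993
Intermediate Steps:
T(A) = A²
v(l) = -5 - 10*l
M(f, h) = f + 327*f*h (M(f, h) = 327*f*h + f = f + 327*f*h)
M(-537, v(T(G(5)))) + 230695 = -537*(1 + 327*(-5 - 10*4²)) + 230695 = -537*(1 + 327*(-5 - 10*16)) + 230695 = -537*(1 + 327*(-5 - 160)) + 230695 = -537*(1 + 327*(-165)) + 230695 = -537*(1 - 53955) + 230695 = -537*(-53954) + 230695 = 28973298 + 230695 = 29203993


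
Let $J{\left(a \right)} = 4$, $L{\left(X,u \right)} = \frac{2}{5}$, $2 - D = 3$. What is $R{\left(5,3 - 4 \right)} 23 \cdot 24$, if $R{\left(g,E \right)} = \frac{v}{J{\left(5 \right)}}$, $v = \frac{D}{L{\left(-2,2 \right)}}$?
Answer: $-345$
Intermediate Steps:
$D = -1$ ($D = 2 - 3 = -1$)
$L{\left(X,u \right)} = \frac{2}{5}$ ($L{\left(X,u \right)} = 2 \cdot \frac{1}{5} = \frac{2}{5}$)
$v = - \frac{5}{2}$ ($v = - \frac{1}{\frac{2}{5}} = \left(-1\right) \frac{5}{2} = - \frac{5}{2} \approx -2.5$)
$R{\left(g,E \right)} = - \frac{5}{8}$ ($R{\left(g,E \right)} = - \frac{5}{2 \cdot 4} = \left(- \frac{5}{2}\right) \frac{1}{4} = - \frac{5}{8}$)
$R{\left(5,3 - 4 \right)} 23 \cdot 24 = \left(- \frac{5}{8}\right) 23 \cdot 24 = \left(- \frac{115}{8}\right) 24 = -345$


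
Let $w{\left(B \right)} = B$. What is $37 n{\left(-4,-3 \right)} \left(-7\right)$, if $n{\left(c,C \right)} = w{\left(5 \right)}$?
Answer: $-1295$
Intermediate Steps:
$n{\left(c,C \right)} = 5$
$37 n{\left(-4,-3 \right)} \left(-7\right) = 37 \cdot 5 \left(-7\right) = 185 \left(-7\right) = -1295$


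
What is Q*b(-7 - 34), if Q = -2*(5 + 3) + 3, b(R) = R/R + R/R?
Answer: -26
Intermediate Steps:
b(R) = 2 (b(R) = 1 + 1 = 2)
Q = -13 (Q = -2*8 + 3 = -16 + 3 = -13)
Q*b(-7 - 34) = -13*2 = -26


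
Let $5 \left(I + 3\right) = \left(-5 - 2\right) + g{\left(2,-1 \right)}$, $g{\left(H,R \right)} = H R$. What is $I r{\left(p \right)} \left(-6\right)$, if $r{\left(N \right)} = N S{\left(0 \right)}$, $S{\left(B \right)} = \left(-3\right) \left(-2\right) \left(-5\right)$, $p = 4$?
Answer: $-3456$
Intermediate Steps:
$S{\left(B \right)} = -30$ ($S{\left(B \right)} = 6 \left(-5\right) = -30$)
$I = - \frac{24}{5}$ ($I = -3 + \frac{\left(-5 - 2\right) + 2 \left(-1\right)}{5} = -3 + \frac{-7 - 2}{5} = -3 + \frac{1}{5} \left(-9\right) = -3 - \frac{9}{5} = - \frac{24}{5} \approx -4.8$)
$r{\left(N \right)} = - 30 N$ ($r{\left(N \right)} = N \left(-30\right) = - 30 N$)
$I r{\left(p \right)} \left(-6\right) = - \frac{24 \left(\left(-30\right) 4\right)}{5} \left(-6\right) = \left(- \frac{24}{5}\right) \left(-120\right) \left(-6\right) = 576 \left(-6\right) = -3456$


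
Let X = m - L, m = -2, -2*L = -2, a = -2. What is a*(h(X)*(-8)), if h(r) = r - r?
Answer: 0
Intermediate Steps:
L = 1 (L = -½*(-2) = 1)
X = -3 (X = -2 - 1*1 = -2 - 1 = -3)
h(r) = 0
a*(h(X)*(-8)) = -0*(-8) = -2*0 = 0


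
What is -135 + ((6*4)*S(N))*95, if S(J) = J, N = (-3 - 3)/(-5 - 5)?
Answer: 1233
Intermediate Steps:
N = ⅗ (N = -6/(-10) = -6*(-⅒) = ⅗ ≈ 0.60000)
-135 + ((6*4)*S(N))*95 = -135 + ((6*4)*(⅗))*95 = -135 + (24*(⅗))*95 = -135 + (72/5)*95 = -135 + 1368 = 1233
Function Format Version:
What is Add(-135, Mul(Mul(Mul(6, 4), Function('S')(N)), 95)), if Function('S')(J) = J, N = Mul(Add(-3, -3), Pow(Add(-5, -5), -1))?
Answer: 1233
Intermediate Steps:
N = Rational(3, 5) (N = Mul(-6, Pow(-10, -1)) = Mul(-6, Rational(-1, 10)) = Rational(3, 5) ≈ 0.60000)
Add(-135, Mul(Mul(Mul(6, 4), Function('S')(N)), 95)) = Add(-135, Mul(Mul(Mul(6, 4), Rational(3, 5)), 95)) = Add(-135, Mul(Mul(24, Rational(3, 5)), 95)) = Add(-135, Mul(Rational(72, 5), 95)) = Add(-135, 1368) = 1233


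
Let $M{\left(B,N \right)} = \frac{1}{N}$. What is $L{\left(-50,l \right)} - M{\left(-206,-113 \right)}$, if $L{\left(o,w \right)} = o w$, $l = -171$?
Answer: $\frac{966151}{113} \approx 8550.0$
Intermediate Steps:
$L{\left(-50,l \right)} - M{\left(-206,-113 \right)} = \left(-50\right) \left(-171\right) - \frac{1}{-113} = 8550 - - \frac{1}{113} = 8550 + \frac{1}{113} = \frac{966151}{113}$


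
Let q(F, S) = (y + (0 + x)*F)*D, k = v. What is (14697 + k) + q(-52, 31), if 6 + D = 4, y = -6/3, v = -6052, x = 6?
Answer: 9273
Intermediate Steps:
k = -6052
y = -2 (y = -6*1/3 = -2)
D = -2 (D = -6 + 4 = -2)
q(F, S) = 4 - 12*F (q(F, S) = (-2 + (0 + 6)*F)*(-2) = (-2 + 6*F)*(-2) = 4 - 12*F)
(14697 + k) + q(-52, 31) = (14697 - 6052) + (4 - 12*(-52)) = 8645 + (4 + 624) = 8645 + 628 = 9273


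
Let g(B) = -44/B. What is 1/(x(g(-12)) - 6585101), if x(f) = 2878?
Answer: -1/6582223 ≈ -1.5192e-7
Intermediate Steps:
1/(x(g(-12)) - 6585101) = 1/(2878 - 6585101) = 1/(-6582223) = -1/6582223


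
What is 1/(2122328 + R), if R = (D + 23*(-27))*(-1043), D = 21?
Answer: 1/2748128 ≈ 3.6388e-7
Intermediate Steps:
R = 625800 (R = (21 + 23*(-27))*(-1043) = (21 - 621)*(-1043) = -600*(-1043) = 625800)
1/(2122328 + R) = 1/(2122328 + 625800) = 1/2748128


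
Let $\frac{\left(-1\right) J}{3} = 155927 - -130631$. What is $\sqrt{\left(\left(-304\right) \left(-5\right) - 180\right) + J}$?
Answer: $i \sqrt{858334} \approx 926.46 i$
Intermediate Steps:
$J = -859674$ ($J = - 3 \left(155927 - -130631\right) = - 3 \left(155927 + 130631\right) = \left(-3\right) 286558 = -859674$)
$\sqrt{\left(\left(-304\right) \left(-5\right) - 180\right) + J} = \sqrt{\left(\left(-304\right) \left(-5\right) - 180\right) - 859674} = \sqrt{\left(1520 - 180\right) - 859674} = \sqrt{1340 - 859674} = \sqrt{-858334} = i \sqrt{858334}$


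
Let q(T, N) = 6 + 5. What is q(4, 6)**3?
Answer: 1331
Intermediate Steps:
q(T, N) = 11
q(4, 6)**3 = 11**3 = 1331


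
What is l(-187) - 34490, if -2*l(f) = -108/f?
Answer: -6449684/187 ≈ -34490.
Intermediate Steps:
l(f) = 54/f (l(f) = -(-54)/f = 54/f)
l(-187) - 34490 = 54/(-187) - 34490 = 54*(-1/187) - 34490 = -54/187 - 34490 = -6449684/187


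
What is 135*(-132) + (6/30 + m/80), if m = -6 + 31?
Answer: -1425559/80 ≈ -17820.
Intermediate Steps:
m = 25
135*(-132) + (6/30 + m/80) = 135*(-132) + (6/30 + 25/80) = -17820 + (6*(1/30) + 25*(1/80)) = -17820 + (⅕ + 5/16) = -17820 + 41/80 = -1425559/80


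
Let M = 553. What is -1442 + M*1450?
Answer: 800408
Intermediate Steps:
-1442 + M*1450 = -1442 + 553*1450 = -1442 + 801850 = 800408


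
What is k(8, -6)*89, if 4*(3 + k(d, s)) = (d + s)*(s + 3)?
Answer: -801/2 ≈ -400.50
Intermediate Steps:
k(d, s) = -3 + (3 + s)*(d + s)/4 (k(d, s) = -3 + ((d + s)*(s + 3))/4 = -3 + ((d + s)*(3 + s))/4 = -3 + ((3 + s)*(d + s))/4 = -3 + (3 + s)*(d + s)/4)
k(8, -6)*89 = (-3 + (¼)*(-6)² + (¾)*8 + (¾)*(-6) + (¼)*8*(-6))*89 = (-3 + (¼)*36 + 6 - 9/2 - 12)*89 = (-3 + 9 + 6 - 9/2 - 12)*89 = -9/2*89 = -801/2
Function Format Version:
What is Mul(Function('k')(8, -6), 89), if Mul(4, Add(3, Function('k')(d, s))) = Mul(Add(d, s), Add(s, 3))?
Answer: Rational(-801, 2) ≈ -400.50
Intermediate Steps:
Function('k')(d, s) = Add(-3, Mul(Rational(1, 4), Add(3, s), Add(d, s))) (Function('k')(d, s) = Add(-3, Mul(Rational(1, 4), Mul(Add(d, s), Add(s, 3)))) = Add(-3, Mul(Rational(1, 4), Mul(Add(d, s), Add(3, s)))) = Add(-3, Mul(Rational(1, 4), Mul(Add(3, s), Add(d, s)))) = Add(-3, Mul(Rational(1, 4), Add(3, s), Add(d, s))))
Mul(Function('k')(8, -6), 89) = Mul(Add(-3, Mul(Rational(1, 4), Pow(-6, 2)), Mul(Rational(3, 4), 8), Mul(Rational(3, 4), -6), Mul(Rational(1, 4), 8, -6)), 89) = Mul(Add(-3, Mul(Rational(1, 4), 36), 6, Rational(-9, 2), -12), 89) = Mul(Add(-3, 9, 6, Rational(-9, 2), -12), 89) = Mul(Rational(-9, 2), 89) = Rational(-801, 2)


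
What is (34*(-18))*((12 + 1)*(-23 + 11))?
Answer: 95472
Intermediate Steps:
(34*(-18))*((12 + 1)*(-23 + 11)) = -7956*(-12) = -612*(-156) = 95472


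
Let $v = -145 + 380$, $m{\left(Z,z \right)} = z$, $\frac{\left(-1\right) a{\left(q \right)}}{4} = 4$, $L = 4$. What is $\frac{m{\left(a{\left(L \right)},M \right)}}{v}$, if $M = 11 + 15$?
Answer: $\frac{26}{235} \approx 0.11064$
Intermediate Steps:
$M = 26$
$a{\left(q \right)} = -16$ ($a{\left(q \right)} = \left(-4\right) 4 = -16$)
$v = 235$
$\frac{m{\left(a{\left(L \right)},M \right)}}{v} = \frac{26}{235}$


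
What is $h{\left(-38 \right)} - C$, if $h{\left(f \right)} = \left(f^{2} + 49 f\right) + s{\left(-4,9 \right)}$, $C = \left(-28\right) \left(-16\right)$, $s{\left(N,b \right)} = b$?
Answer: $-857$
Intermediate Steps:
$C = 448$
$h{\left(f \right)} = 9 + f^{2} + 49 f$ ($h{\left(f \right)} = \left(f^{2} + 49 f\right) + 9 = 9 + f^{2} + 49 f$)
$h{\left(-38 \right)} - C = \left(9 + \left(-38\right)^{2} + 49 \left(-38\right)\right) - 448 = \left(9 + 1444 - 1862\right) - 448 = -409 - 448 = -857$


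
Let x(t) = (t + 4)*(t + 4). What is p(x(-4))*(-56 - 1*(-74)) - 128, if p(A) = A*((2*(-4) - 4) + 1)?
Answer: -128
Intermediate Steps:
x(t) = (4 + t)² (x(t) = (4 + t)*(4 + t) = (4 + t)²)
p(A) = -11*A (p(A) = A*((-8 - 4) + 1) = A*(-12 + 1) = A*(-11) = -11*A)
p(x(-4))*(-56 - 1*(-74)) - 128 = (-11*(4 - 4)²)*(-56 - 1*(-74)) - 128 = (-11*0²)*(-56 + 74) - 128 = -11*0*18 - 128 = 0*18 - 128 = 0 - 128 = -128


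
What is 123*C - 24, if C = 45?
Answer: 5511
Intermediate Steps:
123*C - 24 = 123*45 - 24 = 5535 - 24 = 5511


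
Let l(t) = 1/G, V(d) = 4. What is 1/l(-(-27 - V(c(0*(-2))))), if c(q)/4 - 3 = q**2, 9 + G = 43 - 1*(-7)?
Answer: 41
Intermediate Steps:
G = 41 (G = -9 + (43 - 1*(-7)) = -9 + (43 + 7) = -9 + 50 = 41)
c(q) = 12 + 4*q**2
l(t) = 1/41
1/l(-(-27 - V(c(0*(-2))))) = 1/(1/41) = 41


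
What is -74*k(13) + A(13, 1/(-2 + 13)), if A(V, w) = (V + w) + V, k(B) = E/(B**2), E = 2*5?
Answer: 40363/1859 ≈ 21.712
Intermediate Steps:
E = 10
k(B) = 10/B**2 (k(B) = 10/(B**2) = 10/B**2)
A(V, w) = w + 2*V
-74*k(13) + A(13, 1/(-2 + 13)) = -740/13**2 + (1/(-2 + 13) + 2*13) = -740/169 + (1/11 + 26) = -74*10/169 + (1/11 + 26) = -740/169 + 287/11 = 40363/1859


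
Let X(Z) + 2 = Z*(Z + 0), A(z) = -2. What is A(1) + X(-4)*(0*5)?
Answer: -2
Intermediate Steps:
X(Z) = -2 + Z² (X(Z) = -2 + Z*(Z + 0) = -2 + Z*Z = -2 + Z²)
A(1) + X(-4)*(0*5) = -2 + (-2 + (-4)²)*(0*5) = -2 + (-2 + 16)*0 = -2 + 14*0 = -2 + 0 = -2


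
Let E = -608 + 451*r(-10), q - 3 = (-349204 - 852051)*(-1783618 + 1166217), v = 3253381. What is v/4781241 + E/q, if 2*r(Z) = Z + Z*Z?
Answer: 2412889757532141865/3546036258016718178 ≈ 0.68045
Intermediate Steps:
r(Z) = Z/2 + Z**2/2 (r(Z) = (Z + Z*Z)/2 = (Z + Z**2)/2 = Z/2 + Z**2/2)
q = 741656038258 (q = 3 + (-349204 - 852051)*(-1783618 + 1166217) = 3 - 1201255*(-617401) = 3 + 741656038255 = 741656038258)
E = 19687 (E = -608 + 451*((1/2)*(-10)*(1 - 10)) = -608 + 451*((1/2)*(-10)*(-9)) = -608 + 451*45 = -608 + 20295 = 19687)
v/4781241 + E/q = 3253381/4781241 + 19687/741656038258 = 2412889757532141865/3546036258016718178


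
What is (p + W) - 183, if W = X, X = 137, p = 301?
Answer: 255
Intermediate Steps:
W = 137
(p + W) - 183 = (301 + 137) - 183 = 438 - 183 = 255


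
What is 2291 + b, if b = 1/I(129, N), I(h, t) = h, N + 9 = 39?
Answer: 295540/129 ≈ 2291.0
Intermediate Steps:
N = 30 (N = -9 + 39 = 30)
b = 1/129 ≈ 0.0077519
2291 + b = 2291 + 1/129 = 295540/129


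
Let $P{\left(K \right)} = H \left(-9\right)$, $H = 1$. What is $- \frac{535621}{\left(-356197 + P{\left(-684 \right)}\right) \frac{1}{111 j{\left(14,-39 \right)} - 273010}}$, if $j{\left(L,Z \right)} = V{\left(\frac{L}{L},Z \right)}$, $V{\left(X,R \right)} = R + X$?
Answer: $- \frac{74244569294}{178103} \approx -4.1686 \cdot 10^{5}$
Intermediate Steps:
$j{\left(L,Z \right)} = 1 + Z$ ($j{\left(L,Z \right)} = Z + \frac{L}{L} = Z + 1 = 1 + Z$)
$P{\left(K \right)} = -9$ ($P{\left(K \right)} = 1 \left(-9\right) = -9$)
$- \frac{535621}{\left(-356197 + P{\left(-684 \right)}\right) \frac{1}{111 j{\left(14,-39 \right)} - 273010}} = - \frac{535621}{\left(-356197 - 9\right) \frac{1}{111 \left(1 - 39\right) - 273010}} = - \frac{535621}{\left(-356206\right) \frac{1}{111 \left(-38\right) - 273010}} = - \frac{535621}{\left(-356206\right) \frac{1}{-4218 - 273010}} = - \frac{535621}{\left(-356206\right) \frac{1}{-277228}} = - \frac{535621}{\left(-356206\right) \left(- \frac{1}{277228}\right)} = - \frac{535621}{\frac{178103}{138614}} = \left(-535621\right) \frac{138614}{178103} = - \frac{74244569294}{178103}$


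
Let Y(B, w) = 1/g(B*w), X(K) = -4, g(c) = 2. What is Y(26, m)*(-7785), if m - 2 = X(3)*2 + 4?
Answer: -7785/2 ≈ -3892.5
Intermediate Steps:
m = -2 (m = 2 + (-4*2 + 4) = 2 + (-8 + 4) = 2 - 4 = -2)
Y(B, w) = ½ (Y(B, w) = 1/2 = ½)
Y(26, m)*(-7785) = (½)*(-7785) = -7785/2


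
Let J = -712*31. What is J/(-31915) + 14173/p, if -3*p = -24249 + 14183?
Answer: 1579170637/321256390 ≈ 4.9156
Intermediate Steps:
p = 10066/3 (p = -(-24249 + 14183)/3 = -1/3*(-10066) = 10066/3 ≈ 3355.3)
J = -22072
J/(-31915) + 14173/p = -22072/(-31915) + 14173/(10066/3) = -22072*(-1/31915) + 14173*(3/10066) = 22072/31915 + 42519/10066 = 1579170637/321256390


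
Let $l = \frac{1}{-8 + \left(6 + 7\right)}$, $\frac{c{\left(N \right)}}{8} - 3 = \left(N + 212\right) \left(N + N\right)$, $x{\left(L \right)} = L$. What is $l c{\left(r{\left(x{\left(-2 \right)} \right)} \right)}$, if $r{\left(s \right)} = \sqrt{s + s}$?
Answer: $-8 + \frac{6784 i}{5} \approx -8.0 + 1356.8 i$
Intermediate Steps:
$r{\left(s \right)} = \sqrt{2} \sqrt{s}$ ($r{\left(s \right)} = \sqrt{2 s} = \sqrt{2} \sqrt{s}$)
$c{\left(N \right)} = 24 + 16 N \left(212 + N\right)$ ($c{\left(N \right)} = 24 + 8 \left(N + 212\right) \left(N + N\right) = 24 + 8 \left(212 + N\right) 2 N = 24 + 8 \cdot 2 N \left(212 + N\right) = 24 + 16 N \left(212 + N\right)$)
$l = \frac{1}{5}$ ($l = \frac{1}{-8 + 13} = \frac{1}{5} \approx 0.2$)
$l c{\left(r{\left(x{\left(-2 \right)} \right)} \right)} = \frac{24 + 16 \left(\sqrt{2} \sqrt{-2}\right)^{2} + 3392 \sqrt{2} \sqrt{-2}}{5} = \frac{24 + 16 \left(\sqrt{2} i \sqrt{2}\right)^{2} + 3392 \sqrt{2} i \sqrt{2}}{5} = \frac{24 + 16 \left(2 i\right)^{2} + 3392 \cdot 2 i}{5} = \frac{24 + 16 \left(-4\right) + 6784 i}{5} = \frac{24 - 64 + 6784 i}{5} = \frac{-40 + 6784 i}{5} = -8 + \frac{6784 i}{5}$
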